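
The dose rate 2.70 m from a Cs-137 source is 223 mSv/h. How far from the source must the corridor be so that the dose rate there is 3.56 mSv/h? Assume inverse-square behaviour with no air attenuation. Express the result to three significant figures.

21.4 m

Intensity scales as (d₁/d₂)², so d₂ = d₁·√(I₁/I₂).
I₁/I₂ = 223/3.56 = 62.64, so d₂ = 2.70 × √62.64 = 21.37 m.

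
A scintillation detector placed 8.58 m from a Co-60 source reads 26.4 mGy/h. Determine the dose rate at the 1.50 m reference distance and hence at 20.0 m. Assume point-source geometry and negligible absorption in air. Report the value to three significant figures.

864 mGy/h; 4.86 mGy/h

Intensity scales as (d₁/d₂)², so
At 1.50 m: 26.4 × (8.58/1.50)² = 26.4 × 32.72 = 863.8 mGy/h
At 20.0 m: (1.50/20.0)² = 0.005625, so 863.8 × 0.005625 = 4.859 mGy/h.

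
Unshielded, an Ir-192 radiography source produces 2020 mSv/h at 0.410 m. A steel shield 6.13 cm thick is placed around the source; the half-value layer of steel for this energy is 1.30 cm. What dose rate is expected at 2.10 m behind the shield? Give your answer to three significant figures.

2.93 mSv/h

Distance alone: 2020 × (0.410/2.10)² = 2020 × 0.03812 = 77.00 mSv/h.
Shield: 6.13/1.30 = 4.715 half-value layers → attenuation 2^(−4.715) = 0.03808.
Combined: 77.00 × 0.03808 = 2.932 mSv/h.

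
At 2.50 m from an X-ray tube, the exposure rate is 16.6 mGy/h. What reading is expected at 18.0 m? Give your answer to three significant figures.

Since intensity falls as 1/r², the rate at 18.0 m is
16.6 × (2.50/18.0)² = 16.6 × 0.01929 = 0.3202 mGy/h.

0.320 mGy/h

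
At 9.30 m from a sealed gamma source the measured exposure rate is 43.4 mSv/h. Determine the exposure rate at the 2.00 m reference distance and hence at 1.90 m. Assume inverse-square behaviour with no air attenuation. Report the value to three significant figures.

938 mSv/h; 1040 mSv/h

Intensity scales as (d₁/d₂)², so
At 2.00 m: (9.30/2.00)² = 21.62, so 43.4 × 21.62 = 938.3 mSv/h
At 1.90 m: 938.3 × (2.00/1.90)² = 938.3 × 1.108 = 1040 mSv/h.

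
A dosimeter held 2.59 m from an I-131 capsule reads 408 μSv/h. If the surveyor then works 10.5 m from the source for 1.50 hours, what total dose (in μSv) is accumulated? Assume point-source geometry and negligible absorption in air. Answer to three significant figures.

Using I₁d₁² = I₂d₂², rate at 10.5 m:
(2.59/10.5)² = 0.06084, so 408 × 0.06084 = 24.82 μSv/h.
Dose = rate × time = 24.82 μSv/h × 1.500 h = 37.23 μSv.

37.2 μSv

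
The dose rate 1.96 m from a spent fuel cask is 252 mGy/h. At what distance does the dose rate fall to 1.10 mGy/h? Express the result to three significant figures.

29.7 m

Since intensity falls as 1/r², d₂ = d₁·√(I₁/I₂).
I₁/I₂ = 252/1.10 = 229.1, so d₂ = 1.96 × √229.1 = 29.67 m.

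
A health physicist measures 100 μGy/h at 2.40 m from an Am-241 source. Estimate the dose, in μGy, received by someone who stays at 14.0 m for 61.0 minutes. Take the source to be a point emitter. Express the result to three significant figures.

Intensity scales as (d₁/d₂)², so rate at 14.0 m:
100 × (2.40/14.0)² = 100 × 0.02939 = 2.939 μGy/h.
Dose = rate × time = 2.939 μGy/h × 1.017 h = 2.989 μGy.

2.99 μGy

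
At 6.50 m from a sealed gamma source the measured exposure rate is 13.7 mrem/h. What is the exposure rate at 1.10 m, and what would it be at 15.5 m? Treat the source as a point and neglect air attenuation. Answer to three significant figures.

Applying the 1/r² law,
At 1.10 m: 13.7 × (6.50/1.10)² = 13.7 × 34.92 = 478.4 mrem/h
At 15.5 m: (1.10/15.5)² = 0.005036, so 478.4 × 0.005036 = 2.409 mrem/h.

478 mrem/h; 2.41 mrem/h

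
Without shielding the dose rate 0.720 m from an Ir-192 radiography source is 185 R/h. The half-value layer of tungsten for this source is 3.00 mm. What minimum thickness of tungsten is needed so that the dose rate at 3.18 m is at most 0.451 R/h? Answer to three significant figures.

13.2 mm

At 3.18 m, distance alone gives 185 × (0.720/3.18)² = 185 × 0.05126 = 9.483 R/h.
Further attenuation needed: 9.483/0.451 = 21.03.
n = log₂(21.03) = 4.394 half-value layers.
Thickness = 4.394 × 3.00 mm = 13.18 mm.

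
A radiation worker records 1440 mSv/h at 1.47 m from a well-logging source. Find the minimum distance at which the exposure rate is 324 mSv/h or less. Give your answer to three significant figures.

Using I₁d₁² = I₂d₂², d₂ = d₁·√(I₁/I₂).
I₁/I₂ = 1440/324 = 4.444, so d₂ = 1.47 × √4.444 = 3.099 m.

3.10 m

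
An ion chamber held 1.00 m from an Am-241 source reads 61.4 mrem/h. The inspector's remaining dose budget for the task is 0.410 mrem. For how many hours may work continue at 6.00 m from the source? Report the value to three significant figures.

0.240 h

Since intensity falls as 1/r², rate at 6.00 m:
61.4 × (1.00/6.00)² = 61.4 × 0.02778 = 1.706 mrem/h.
Stay time = 0.410 mrem ÷ 1.706 mrem/h = 0.2403 h.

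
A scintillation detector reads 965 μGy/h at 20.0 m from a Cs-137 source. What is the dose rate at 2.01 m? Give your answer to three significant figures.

95500 μGy/h

By the inverse-square law, the rate at 2.01 m is
(20.0/2.01)² = 99.01, so 965 × 99.01 = 95540 μGy/h.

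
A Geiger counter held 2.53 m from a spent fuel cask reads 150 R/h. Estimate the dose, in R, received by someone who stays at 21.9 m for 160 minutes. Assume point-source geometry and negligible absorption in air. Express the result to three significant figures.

By the inverse-square law, rate at 21.9 m:
150 × (2.53/21.9)² = 150 × 0.01335 = 2.002 R/h.
Dose = rate × time = 2.002 R/h × 2.667 h = 5.339 R.

5.34 R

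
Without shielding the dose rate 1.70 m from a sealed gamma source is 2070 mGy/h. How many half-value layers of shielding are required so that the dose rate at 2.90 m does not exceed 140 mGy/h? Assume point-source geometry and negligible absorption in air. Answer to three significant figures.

2.35 half-value layers

At 2.90 m, distance alone gives (1.70/2.90)² = 0.3436, so 2070 × 0.3436 = 711.3 mGy/h.
Further attenuation needed: 711.3/140 = 5.081.
n = log₂(5.081) = 2.345 half-value layers.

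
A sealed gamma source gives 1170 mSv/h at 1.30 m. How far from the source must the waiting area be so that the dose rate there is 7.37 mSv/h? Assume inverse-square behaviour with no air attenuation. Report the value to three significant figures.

16.4 m

By the inverse-square law, d₂ = d₁·√(I₁/I₂).
I₁/I₂ = 1170/7.37 = 158.8, so d₂ = 1.30 × √158.8 = 16.38 m.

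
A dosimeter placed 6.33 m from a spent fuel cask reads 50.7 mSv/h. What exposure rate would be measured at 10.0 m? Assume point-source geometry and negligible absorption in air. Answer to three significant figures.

Since intensity falls as 1/r², scaling from 6.33 m to 10.0 m:
(6.33/10.0)² = 0.4007, so 50.7 × 0.4007 = 20.32 mSv/h.

20.3 mSv/h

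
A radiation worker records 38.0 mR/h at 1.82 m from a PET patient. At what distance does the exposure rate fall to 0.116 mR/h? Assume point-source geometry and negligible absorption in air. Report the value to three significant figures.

Applying the 1/r² law, d₂ = d₁·√(I₁/I₂).
I₁/I₂ = 38.0/0.116 = 327.6, so d₂ = 1.82 × √327.6 = 32.94 m.

32.9 m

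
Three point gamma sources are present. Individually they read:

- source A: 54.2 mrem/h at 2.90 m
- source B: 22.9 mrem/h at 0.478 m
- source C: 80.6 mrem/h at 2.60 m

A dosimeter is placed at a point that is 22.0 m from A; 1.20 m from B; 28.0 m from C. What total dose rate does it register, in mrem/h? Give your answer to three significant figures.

By superposition, sum each source's inverse-square contribution:
A: 54.2 × (2.90/22.0)² = 0.9418 mrem/h
B: 22.9 × (0.478/1.20)² = 3.634 mrem/h
C: 80.6 × (2.60/28.0)² = 0.6950 mrem/h
Total = 0.9418 + 3.634 + 0.6950 = 5.271 mrem/h.

5.27 mrem/h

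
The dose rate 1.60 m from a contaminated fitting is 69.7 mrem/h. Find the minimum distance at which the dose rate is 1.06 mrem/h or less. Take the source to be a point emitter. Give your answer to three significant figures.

Intensity scales as (d₁/d₂)², so d₂ = d₁·√(I₁/I₂).
I₁/I₂ = 69.7/1.06 = 65.75, so d₂ = 1.60 × √65.75 = 12.97 m.

13.0 m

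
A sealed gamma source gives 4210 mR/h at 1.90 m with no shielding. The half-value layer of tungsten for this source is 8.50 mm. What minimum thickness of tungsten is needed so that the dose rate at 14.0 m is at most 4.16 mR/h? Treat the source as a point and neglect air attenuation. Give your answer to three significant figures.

35.9 mm

At 14.0 m, distance alone gives 4210 × (1.90/14.0)² = 4210 × 0.01842 = 77.55 mR/h.
Further attenuation needed: 77.55/4.16 = 18.64.
n = log₂(18.64) = 4.220 half-value layers.
Thickness = 4.220 × 8.50 mm = 35.87 mm.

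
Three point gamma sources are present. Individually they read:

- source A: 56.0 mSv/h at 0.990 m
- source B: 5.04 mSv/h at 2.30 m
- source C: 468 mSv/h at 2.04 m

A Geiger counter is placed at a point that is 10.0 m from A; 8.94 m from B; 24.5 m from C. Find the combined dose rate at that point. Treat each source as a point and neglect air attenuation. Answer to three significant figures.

Each source contributes Iᵢ·(dᵢ/rᵢ)²; contributions add.
A: 56.0 × (0.990/10.0)² = 0.5489 mSv/h
B: 5.04 × (2.30/8.94)² = 0.3336 mSv/h
C: 468 × (2.04/24.5)² = 3.245 mSv/h
Total = 0.5489 + 0.3336 + 3.245 = 4.128 mSv/h.

4.13 mSv/h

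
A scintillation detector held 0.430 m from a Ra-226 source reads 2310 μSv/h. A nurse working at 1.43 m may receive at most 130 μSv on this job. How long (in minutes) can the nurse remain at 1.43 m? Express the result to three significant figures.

By the inverse-square law, rate at 1.43 m:
2310 × (0.430/1.43)² = 2310 × 0.09042 = 208.9 μSv/h.
Stay time = 130 μSv ÷ 208.9 μSv/h = 0.6223 h = 37.34 min.

37.3 min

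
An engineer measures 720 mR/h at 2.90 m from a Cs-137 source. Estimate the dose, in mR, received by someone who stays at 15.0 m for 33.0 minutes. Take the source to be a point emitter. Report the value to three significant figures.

Intensity scales as (d₁/d₂)², so rate at 15.0 m:
720 × (2.90/15.0)² = 720 × 0.03738 = 26.91 mR/h.
Dose = rate × time = 26.91 mR/h × 0.5500 h = 14.80 mR.

14.8 mR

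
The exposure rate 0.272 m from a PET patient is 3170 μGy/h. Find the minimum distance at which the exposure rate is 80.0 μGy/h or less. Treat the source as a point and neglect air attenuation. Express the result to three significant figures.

Using I₁d₁² = I₂d₂², d₂ = d₁·√(I₁/I₂).
I₁/I₂ = 3170/80.0 = 39.62, so d₂ = 0.272 × √39.62 = 1.712 m.

1.71 m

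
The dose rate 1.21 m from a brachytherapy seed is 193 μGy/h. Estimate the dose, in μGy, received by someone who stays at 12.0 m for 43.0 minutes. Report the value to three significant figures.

1.41 μGy

Using I₁d₁² = I₂d₂², rate at 12.0 m:
193 × (1.21/12.0)² = 193 × 0.01017 = 1.963 μGy/h.
Dose = rate × time = 1.963 μGy/h × 0.7167 h = 1.407 μGy.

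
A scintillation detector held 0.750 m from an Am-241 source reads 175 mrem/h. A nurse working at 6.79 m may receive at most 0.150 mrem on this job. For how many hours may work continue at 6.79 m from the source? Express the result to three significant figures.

By the inverse-square law, rate at 6.79 m:
175 × (0.750/6.79)² = 175 × 0.01220 = 2.135 mrem/h.
Stay time = 0.150 mrem ÷ 2.135 mrem/h = 0.07026 h.

0.0703 h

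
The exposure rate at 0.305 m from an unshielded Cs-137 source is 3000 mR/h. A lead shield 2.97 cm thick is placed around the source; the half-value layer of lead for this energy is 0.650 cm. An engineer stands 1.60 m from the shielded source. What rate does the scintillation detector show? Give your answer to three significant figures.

Distance alone: 3000 × (0.305/1.60)² = 3000 × 0.03634 = 109.0 mR/h.
Shield: 2.97/0.650 = 4.569 half-value layers → attenuation 2^(−4.569) = 0.04213.
Combined: 109.0 × 0.04213 = 4.592 mR/h.

4.59 mR/h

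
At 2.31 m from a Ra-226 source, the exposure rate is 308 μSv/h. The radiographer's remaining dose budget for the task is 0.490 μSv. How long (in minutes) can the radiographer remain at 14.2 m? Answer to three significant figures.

Intensity scales as (d₁/d₂)², so rate at 14.2 m:
(2.31/14.2)² = 0.02646, so 308 × 0.02646 = 8.150 μSv/h.
Stay time = 0.490 μSv ÷ 8.150 μSv/h = 0.06012 h = 3.607 min.

3.61 min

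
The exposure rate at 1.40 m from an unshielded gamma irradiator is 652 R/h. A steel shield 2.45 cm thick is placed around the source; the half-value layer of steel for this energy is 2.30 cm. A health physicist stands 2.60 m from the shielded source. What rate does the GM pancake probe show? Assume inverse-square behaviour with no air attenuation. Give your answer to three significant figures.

90.3 R/h

Distance alone: (1.40/2.60)² = 0.2899, so 652 × 0.2899 = 189.0 R/h.
Shield: 2.45/2.30 = 1.065 half-value layers → attenuation 2^(−1.065) = 0.4780.
Combined: 189.0 × 0.4780 = 90.34 R/h.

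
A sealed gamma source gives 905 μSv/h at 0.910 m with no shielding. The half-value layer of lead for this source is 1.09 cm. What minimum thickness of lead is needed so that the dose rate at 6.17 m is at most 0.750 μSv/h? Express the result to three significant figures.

At 6.17 m, distance alone gives 905 × (0.910/6.17)² = 905 × 0.02175 = 19.68 μSv/h.
Further attenuation needed: 19.68/0.750 = 26.24.
n = log₂(26.24) = 4.714 half-value layers.
Thickness = 4.714 × 1.09 cm = 5.138 cm.

5.14 cm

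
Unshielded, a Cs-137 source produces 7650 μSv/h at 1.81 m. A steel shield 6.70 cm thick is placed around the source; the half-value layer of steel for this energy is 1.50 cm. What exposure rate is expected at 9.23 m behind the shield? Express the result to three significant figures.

13.3 μSv/h

Distance alone: 7650 × (1.81/9.23)² = 7650 × 0.03846 = 294.2 μSv/h.
Shield: 6.70/1.50 = 4.467 half-value layers → attenuation 2^(−4.467) = 0.04522.
Combined: 294.2 × 0.04522 = 13.30 μSv/h.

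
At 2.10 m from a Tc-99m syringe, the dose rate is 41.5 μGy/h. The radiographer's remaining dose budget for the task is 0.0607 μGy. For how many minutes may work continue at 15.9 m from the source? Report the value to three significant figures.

Applying the 1/r² law, rate at 15.9 m:
(2.10/15.9)² = 0.01744, so 41.5 × 0.01744 = 0.7238 μGy/h.
Stay time = 0.0607 μGy ÷ 0.7238 μGy/h = 0.08386 h = 5.032 min.

5.03 min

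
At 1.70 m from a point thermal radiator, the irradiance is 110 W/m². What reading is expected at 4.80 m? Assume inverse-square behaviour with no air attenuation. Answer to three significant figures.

13.8 W/m²

Intensity scales as (d₁/d₂)², so the rate at 4.80 m is
110 × (1.70/4.80)² = 110 × 0.1254 = 13.79 W/m².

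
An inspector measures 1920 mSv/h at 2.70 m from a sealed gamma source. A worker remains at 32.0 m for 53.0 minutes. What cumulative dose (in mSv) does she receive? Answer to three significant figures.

Since intensity falls as 1/r², rate at 32.0 m:
(2.70/32.0)² = 0.007119, so 1920 × 0.007119 = 13.67 mSv/h.
Dose = rate × time = 13.67 mSv/h × 0.8833 h = 12.07 mSv.

12.1 mSv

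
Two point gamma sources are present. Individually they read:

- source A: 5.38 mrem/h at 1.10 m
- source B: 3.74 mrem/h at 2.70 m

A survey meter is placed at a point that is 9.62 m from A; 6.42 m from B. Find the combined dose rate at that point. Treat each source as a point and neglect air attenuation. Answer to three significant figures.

0.732 mrem/h

By superposition, sum each source's inverse-square contribution:
A: 5.38 × (1.10/9.62)² = 0.07034 mrem/h
B: 3.74 × (2.70/6.42)² = 0.6615 mrem/h
Total = 0.07034 + 0.6615 = 0.7318 mrem/h.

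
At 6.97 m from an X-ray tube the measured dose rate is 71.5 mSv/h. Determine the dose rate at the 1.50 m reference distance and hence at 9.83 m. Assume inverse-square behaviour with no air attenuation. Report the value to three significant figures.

1540 mSv/h; 35.9 mSv/h

Since intensity falls as 1/r²,
At 1.50 m: 71.5 × (6.97/1.50)² = 71.5 × 21.59 = 1544 mSv/h
At 9.83 m: 1544 × (1.50/9.83)² = 1544 × 0.02328 = 35.94 mSv/h.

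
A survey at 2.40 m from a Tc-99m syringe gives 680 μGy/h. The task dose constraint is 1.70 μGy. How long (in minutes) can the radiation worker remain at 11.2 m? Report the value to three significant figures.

Using I₁d₁² = I₂d₂², rate at 11.2 m:
680 × (2.40/11.2)² = 680 × 0.04592 = 31.23 μGy/h.
Stay time = 1.70 μGy ÷ 31.23 μGy/h = 0.05443 h = 3.266 min.

3.27 min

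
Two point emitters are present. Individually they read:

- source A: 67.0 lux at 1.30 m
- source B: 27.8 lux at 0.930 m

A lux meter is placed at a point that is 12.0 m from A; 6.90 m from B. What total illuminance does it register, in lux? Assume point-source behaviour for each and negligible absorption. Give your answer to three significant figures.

Each source contributes Iᵢ·(dᵢ/rᵢ)²; contributions add.
A: 67.0 × (1.30/12.0)² = 0.7863 lux
B: 27.8 × (0.930/6.90)² = 0.5050 lux
Total = 0.7863 + 0.5050 = 1.291 lux.

1.29 lux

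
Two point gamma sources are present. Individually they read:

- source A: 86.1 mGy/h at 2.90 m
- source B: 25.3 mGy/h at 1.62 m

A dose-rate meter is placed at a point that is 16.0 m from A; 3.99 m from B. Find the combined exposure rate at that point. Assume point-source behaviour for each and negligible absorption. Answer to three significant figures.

By superposition, sum each source's inverse-square contribution:
A: 86.1 × (2.90/16.0)² = 2.829 mGy/h
B: 25.3 × (1.62/3.99)² = 4.171 mGy/h
Total = 2.829 + 4.171 = 7.000 mGy/h.

7.00 mGy/h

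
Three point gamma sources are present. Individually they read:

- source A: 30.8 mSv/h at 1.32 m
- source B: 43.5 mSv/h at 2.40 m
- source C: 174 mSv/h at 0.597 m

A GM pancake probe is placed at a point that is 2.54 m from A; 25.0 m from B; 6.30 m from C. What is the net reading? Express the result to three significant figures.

10.3 mSv/h

By superposition, sum each source's inverse-square contribution:
A: 30.8 × (1.32/2.54)² = 8.318 mSv/h
B: 43.5 × (2.40/25.0)² = 0.4009 mSv/h
C: 174 × (0.597/6.30)² = 1.562 mSv/h
Total = 8.318 + 0.4009 + 1.562 = 10.28 mSv/h.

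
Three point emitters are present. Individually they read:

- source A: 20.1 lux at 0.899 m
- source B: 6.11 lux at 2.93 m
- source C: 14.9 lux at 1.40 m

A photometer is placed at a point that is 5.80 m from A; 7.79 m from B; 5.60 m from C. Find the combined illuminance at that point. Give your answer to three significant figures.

By superposition, sum each source's inverse-square contribution:
A: 20.1 × (0.899/5.80)² = 0.4829 lux
B: 6.11 × (2.93/7.79)² = 0.8644 lux
C: 14.9 × (1.40/5.60)² = 0.9313 lux
Total = 0.4829 + 0.8644 + 0.9313 = 2.279 lux.

2.28 lux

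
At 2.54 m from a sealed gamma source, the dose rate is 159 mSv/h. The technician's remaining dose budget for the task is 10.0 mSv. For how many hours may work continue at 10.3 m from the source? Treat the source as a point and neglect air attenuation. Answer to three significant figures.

Using I₁d₁² = I₂d₂², rate at 10.3 m:
(2.54/10.3)² = 0.06081, so 159 × 0.06081 = 9.669 mSv/h.
Stay time = 10.0 mSv ÷ 9.669 mSv/h = 1.034 h.

1.03 h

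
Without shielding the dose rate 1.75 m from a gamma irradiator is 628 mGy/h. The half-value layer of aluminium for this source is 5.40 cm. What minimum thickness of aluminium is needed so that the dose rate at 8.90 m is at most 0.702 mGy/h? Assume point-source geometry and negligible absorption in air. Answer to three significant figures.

27.6 cm

At 8.90 m, distance alone gives (1.75/8.90)² = 0.03866, so 628 × 0.03866 = 24.28 mGy/h.
Further attenuation needed: 24.28/0.702 = 34.59.
n = log₂(34.59) = 5.112 half-value layers.
Thickness = 5.112 × 5.40 cm = 27.60 cm.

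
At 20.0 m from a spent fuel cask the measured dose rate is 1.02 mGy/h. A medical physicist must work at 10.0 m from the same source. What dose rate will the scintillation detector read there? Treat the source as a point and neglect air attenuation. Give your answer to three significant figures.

4.08 mGy/h

Applying the 1/r² law, scaling from 20.0 m to 10.0 m:
1.02 × (20.0/10.0)² = 1.02 × 4.000 = 4.080 mGy/h.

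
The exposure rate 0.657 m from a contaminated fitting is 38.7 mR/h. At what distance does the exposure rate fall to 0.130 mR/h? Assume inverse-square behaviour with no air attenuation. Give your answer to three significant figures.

11.3 m

By the inverse-square law, d₂ = d₁·√(I₁/I₂).
I₁/I₂ = 38.7/0.130 = 297.7, so d₂ = 0.657 × √297.7 = 11.34 m.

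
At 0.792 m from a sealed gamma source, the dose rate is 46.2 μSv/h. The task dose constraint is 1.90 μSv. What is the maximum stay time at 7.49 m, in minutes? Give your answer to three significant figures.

221 min

Since intensity falls as 1/r², rate at 7.49 m:
46.2 × (0.792/7.49)² = 46.2 × 0.01118 = 0.5165 μSv/h.
Stay time = 1.90 μSv ÷ 0.5165 μSv/h = 3.679 h = 220.7 min.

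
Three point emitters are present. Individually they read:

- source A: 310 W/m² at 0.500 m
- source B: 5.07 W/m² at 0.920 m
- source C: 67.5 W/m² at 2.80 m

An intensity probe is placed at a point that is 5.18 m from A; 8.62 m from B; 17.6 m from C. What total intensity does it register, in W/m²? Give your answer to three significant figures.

4.65 W/m²

By superposition, sum each source's inverse-square contribution:
A: 310 × (0.500/5.18)² = 2.888 W/m²
B: 5.07 × (0.920/8.62)² = 0.05775 W/m²
C: 67.5 × (2.80/17.6)² = 1.708 W/m²
Total = 2.888 + 0.05775 + 1.708 = 4.654 W/m².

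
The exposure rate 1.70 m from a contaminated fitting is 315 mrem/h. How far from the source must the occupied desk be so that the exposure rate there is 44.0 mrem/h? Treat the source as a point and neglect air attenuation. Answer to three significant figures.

4.55 m

Applying the 1/r² law, d₂ = d₁·√(I₁/I₂).
I₁/I₂ = 315/44.0 = 7.159, so d₂ = 1.70 × √7.159 = 4.549 m.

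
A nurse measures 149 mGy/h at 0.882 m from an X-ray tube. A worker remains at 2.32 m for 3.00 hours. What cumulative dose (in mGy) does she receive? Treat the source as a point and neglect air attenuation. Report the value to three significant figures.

Since intensity falls as 1/r², rate at 2.32 m:
(0.882/2.32)² = 0.1445, so 149 × 0.1445 = 21.53 mGy/h.
Dose = rate × time = 21.53 mGy/h × 3.000 h = 64.59 mGy.

64.6 mGy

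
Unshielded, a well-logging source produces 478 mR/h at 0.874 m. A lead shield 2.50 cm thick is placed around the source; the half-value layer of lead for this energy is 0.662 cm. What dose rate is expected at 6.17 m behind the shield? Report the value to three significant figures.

Distance alone: (0.874/6.17)² = 0.02007, so 478 × 0.02007 = 9.593 mR/h.
Shield: 2.50/0.662 = 3.776 half-value layers → attenuation 2^(−3.776) = 0.07300.
Combined: 9.593 × 0.07300 = 0.7003 mR/h.

0.700 mR/h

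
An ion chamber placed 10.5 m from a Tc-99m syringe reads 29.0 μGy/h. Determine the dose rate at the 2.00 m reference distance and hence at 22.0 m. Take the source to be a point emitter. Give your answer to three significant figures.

799 μGy/h; 6.61 μGy/h

Intensity scales as (d₁/d₂)², so
At 2.00 m: 29.0 × (10.5/2.00)² = 29.0 × 27.56 = 799.2 μGy/h
At 22.0 m: (2.00/22.0)² = 0.008264, so 799.2 × 0.008264 = 6.605 μGy/h.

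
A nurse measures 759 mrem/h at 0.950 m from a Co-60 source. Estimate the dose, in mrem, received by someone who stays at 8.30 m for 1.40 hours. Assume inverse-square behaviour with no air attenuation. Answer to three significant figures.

Applying the 1/r² law, rate at 8.30 m:
759 × (0.950/8.30)² = 759 × 0.01310 = 9.943 mrem/h.
Dose = rate × time = 9.943 mrem/h × 1.400 h = 13.92 mrem.

13.9 mrem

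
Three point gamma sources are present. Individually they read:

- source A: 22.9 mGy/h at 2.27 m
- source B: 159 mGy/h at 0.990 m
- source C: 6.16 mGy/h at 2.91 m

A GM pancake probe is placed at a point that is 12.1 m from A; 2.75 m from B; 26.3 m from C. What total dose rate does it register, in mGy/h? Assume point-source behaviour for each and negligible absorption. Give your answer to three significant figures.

By superposition, sum each source's inverse-square contribution:
A: 22.9 × (2.27/12.1)² = 0.8060 mGy/h
B: 159 × (0.990/2.75)² = 20.61 mGy/h
C: 6.16 × (2.91/26.3)² = 0.07541 mGy/h
Total = 0.8060 + 20.61 + 0.07541 = 21.49 mGy/h.

21.5 mGy/h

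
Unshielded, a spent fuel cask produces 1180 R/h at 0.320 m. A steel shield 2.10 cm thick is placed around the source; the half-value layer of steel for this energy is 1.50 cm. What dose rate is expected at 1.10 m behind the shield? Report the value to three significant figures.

37.8 R/h

Distance alone: 1180 × (0.320/1.10)² = 1180 × 0.08463 = 99.86 R/h.
Shield: 2.10/1.50 = 1.400 half-value layers → attenuation 2^(−1.400) = 0.3789.
Combined: 99.86 × 0.3789 = 37.84 R/h.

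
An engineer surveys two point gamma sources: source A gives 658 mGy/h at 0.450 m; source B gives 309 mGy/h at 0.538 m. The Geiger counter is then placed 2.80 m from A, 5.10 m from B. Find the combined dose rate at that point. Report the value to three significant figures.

20.4 mGy/h

By superposition, sum each source's inverse-square contribution:
A: 658 × (0.450/2.80)² = 17.00 mGy/h
B: 309 × (0.538/5.10)² = 3.439 mGy/h
Total = 17.00 + 3.439 = 20.44 mGy/h.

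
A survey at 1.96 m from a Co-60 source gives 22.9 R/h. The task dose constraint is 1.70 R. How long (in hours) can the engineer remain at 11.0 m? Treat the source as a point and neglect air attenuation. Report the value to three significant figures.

2.34 h

Applying the 1/r² law, rate at 11.0 m:
22.9 × (1.96/11.0)² = 22.9 × 0.03175 = 0.7271 R/h.
Stay time = 1.70 R ÷ 0.7271 R/h = 2.338 h.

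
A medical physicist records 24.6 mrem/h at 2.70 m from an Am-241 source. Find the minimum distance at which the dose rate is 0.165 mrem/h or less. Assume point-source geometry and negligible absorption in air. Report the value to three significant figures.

33.0 m

By the inverse-square law, d₂ = d₁·√(I₁/I₂).
I₁/I₂ = 24.6/0.165 = 149.1, so d₂ = 2.70 × √149.1 = 32.97 m.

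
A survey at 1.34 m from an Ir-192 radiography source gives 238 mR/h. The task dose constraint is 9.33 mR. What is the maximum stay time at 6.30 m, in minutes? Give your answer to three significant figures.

52.0 min

Intensity scales as (d₁/d₂)², so rate at 6.30 m:
(1.34/6.30)² = 0.04524, so 238 × 0.04524 = 10.77 mR/h.
Stay time = 9.33 mR ÷ 10.77 mR/h = 0.8663 h = 51.98 min.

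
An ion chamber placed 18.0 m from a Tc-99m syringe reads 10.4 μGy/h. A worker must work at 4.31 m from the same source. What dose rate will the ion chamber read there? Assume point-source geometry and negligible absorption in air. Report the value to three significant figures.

181 μGy/h

Since intensity falls as 1/r², scaling from 18.0 m to 4.31 m:
(18.0/4.31)² = 17.44, so 10.4 × 17.44 = 181.4 μGy/h.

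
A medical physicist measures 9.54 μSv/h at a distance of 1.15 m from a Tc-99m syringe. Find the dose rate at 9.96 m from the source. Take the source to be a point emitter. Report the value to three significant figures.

0.127 μSv/h

Applying the 1/r² law, the rate at 9.96 m is
(1.15/9.96)² = 0.01333, so 9.54 × 0.01333 = 0.1272 μSv/h.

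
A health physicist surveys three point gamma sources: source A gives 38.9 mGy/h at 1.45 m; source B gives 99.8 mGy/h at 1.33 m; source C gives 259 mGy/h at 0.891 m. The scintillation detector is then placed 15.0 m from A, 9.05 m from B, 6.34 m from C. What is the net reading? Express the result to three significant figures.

7.63 mGy/h

By superposition, sum each source's inverse-square contribution:
A: 38.9 × (1.45/15.0)² = 0.3635 mGy/h
B: 99.8 × (1.33/9.05)² = 2.155 mGy/h
C: 259 × (0.891/6.34)² = 5.115 mGy/h
Total = 0.3635 + 2.155 + 5.115 = 7.633 mGy/h.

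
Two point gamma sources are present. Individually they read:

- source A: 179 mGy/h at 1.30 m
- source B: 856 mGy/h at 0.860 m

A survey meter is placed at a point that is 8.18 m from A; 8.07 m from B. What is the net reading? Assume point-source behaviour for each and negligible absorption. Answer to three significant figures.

14.2 mGy/h

By superposition, sum each source's inverse-square contribution:
A: 179 × (1.30/8.18)² = 4.521 mGy/h
B: 856 × (0.860/8.07)² = 9.721 mGy/h
Total = 4.521 + 9.721 = 14.24 mGy/h.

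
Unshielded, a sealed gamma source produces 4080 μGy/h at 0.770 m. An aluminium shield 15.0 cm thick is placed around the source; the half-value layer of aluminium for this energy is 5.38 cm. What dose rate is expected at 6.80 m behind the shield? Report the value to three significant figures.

Distance alone: 4080 × (0.770/6.80)² = 4080 × 0.01282 = 52.31 μGy/h.
Shield: 15.0/5.38 = 2.788 half-value layers → attenuation 2^(−2.788) = 0.1448.
Combined: 52.31 × 0.1448 = 7.574 μGy/h.

7.57 μGy/h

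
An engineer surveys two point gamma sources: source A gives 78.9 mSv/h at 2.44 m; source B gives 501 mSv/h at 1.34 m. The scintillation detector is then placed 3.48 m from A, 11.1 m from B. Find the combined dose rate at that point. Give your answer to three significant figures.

Each source contributes Iᵢ·(dᵢ/rᵢ)²; contributions add.
A: 78.9 × (2.44/3.48)² = 38.79 mSv/h
B: 501 × (1.34/11.1)² = 7.301 mSv/h
Total = 38.79 + 7.301 = 46.09 mSv/h.

46.1 mSv/h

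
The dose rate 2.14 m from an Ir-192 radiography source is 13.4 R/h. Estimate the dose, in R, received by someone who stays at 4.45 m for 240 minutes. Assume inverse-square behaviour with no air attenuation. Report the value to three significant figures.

12.4 R

Applying the 1/r² law, rate at 4.45 m:
13.4 × (2.14/4.45)² = 13.4 × 0.2313 = 3.099 R/h.
Dose = rate × time = 3.099 R/h × 4.000 h = 12.40 R.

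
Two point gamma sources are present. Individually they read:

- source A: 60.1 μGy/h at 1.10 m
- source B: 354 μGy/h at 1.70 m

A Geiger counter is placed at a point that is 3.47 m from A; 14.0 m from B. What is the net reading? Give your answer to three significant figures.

Each source contributes Iᵢ·(dᵢ/rᵢ)²; contributions add.
A: 60.1 × (1.10/3.47)² = 6.039 μGy/h
B: 354 × (1.70/14.0)² = 5.220 μGy/h
Total = 6.039 + 5.220 = 11.26 μGy/h.

11.3 μGy/h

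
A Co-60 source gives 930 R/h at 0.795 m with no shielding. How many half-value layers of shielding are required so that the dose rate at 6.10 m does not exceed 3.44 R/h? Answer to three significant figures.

2.20 half-value layers

At 6.10 m, distance alone gives (0.795/6.10)² = 0.01699, so 930 × 0.01699 = 15.80 R/h.
Further attenuation needed: 15.80/3.44 = 4.593.
n = log₂(4.593) = 2.199 half-value layers.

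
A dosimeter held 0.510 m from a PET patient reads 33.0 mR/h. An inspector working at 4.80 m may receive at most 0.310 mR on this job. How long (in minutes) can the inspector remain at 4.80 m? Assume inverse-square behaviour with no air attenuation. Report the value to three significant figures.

Intensity scales as (d₁/d₂)², so rate at 4.80 m:
(0.510/4.80)² = 0.01129, so 33.0 × 0.01129 = 0.3726 mR/h.
Stay time = 0.310 mR ÷ 0.3726 mR/h = 0.8320 h = 49.92 min.

49.9 min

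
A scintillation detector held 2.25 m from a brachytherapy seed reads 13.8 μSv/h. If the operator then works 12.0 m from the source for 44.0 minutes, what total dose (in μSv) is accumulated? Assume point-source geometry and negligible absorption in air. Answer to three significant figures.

0.356 μSv

Applying the 1/r² law, rate at 12.0 m:
(2.25/12.0)² = 0.03516, so 13.8 × 0.03516 = 0.4852 μSv/h.
Dose = rate × time = 0.4852 μSv/h × 0.7333 h = 0.3558 μSv.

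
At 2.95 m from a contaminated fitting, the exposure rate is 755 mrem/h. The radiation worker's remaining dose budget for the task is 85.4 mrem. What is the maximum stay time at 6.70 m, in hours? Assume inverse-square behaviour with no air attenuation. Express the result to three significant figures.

By the inverse-square law, rate at 6.70 m:
(2.95/6.70)² = 0.1939, so 755 × 0.1939 = 146.4 mrem/h.
Stay time = 85.4 mrem ÷ 146.4 mrem/h = 0.5833 h.

0.583 h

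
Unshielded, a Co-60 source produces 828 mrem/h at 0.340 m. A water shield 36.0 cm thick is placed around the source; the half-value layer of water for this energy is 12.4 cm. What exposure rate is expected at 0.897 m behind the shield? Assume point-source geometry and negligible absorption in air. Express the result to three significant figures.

Distance alone: 828 × (0.340/0.897)² = 828 × 0.1437 = 119.0 mrem/h.
Shield: 36.0/12.4 = 2.903 half-value layers → attenuation 2^(−2.903) = 0.1337.
Combined: 119.0 × 0.1337 = 15.91 mrem/h.

15.9 mrem/h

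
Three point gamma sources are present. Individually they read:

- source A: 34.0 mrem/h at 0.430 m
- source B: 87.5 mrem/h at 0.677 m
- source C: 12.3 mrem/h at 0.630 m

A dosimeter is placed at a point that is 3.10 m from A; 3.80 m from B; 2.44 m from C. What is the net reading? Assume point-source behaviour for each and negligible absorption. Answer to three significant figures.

4.25 mrem/h

By superposition, sum each source's inverse-square contribution:
A: 34.0 × (0.430/3.10)² = 0.6542 mrem/h
B: 87.5 × (0.677/3.80)² = 2.777 mrem/h
C: 12.3 × (0.630/2.44)² = 0.8200 mrem/h
Total = 0.6542 + 2.777 + 0.8200 = 4.251 mrem/h.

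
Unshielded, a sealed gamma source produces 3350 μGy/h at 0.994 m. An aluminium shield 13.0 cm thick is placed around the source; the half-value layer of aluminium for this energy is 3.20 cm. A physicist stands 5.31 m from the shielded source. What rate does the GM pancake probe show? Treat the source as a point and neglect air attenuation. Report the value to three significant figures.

Distance alone: (0.994/5.31)² = 0.03504, so 3350 × 0.03504 = 117.4 μGy/h.
Shield: 13.0/3.20 = 4.062 half-value layers → attenuation 2^(−4.062) = 0.05987.
Combined: 117.4 × 0.05987 = 7.029 μGy/h.

7.03 μGy/h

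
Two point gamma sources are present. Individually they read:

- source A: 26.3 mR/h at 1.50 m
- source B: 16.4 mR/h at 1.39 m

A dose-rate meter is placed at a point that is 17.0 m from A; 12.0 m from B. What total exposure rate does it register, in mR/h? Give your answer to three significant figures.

By superposition, sum each source's inverse-square contribution:
A: 26.3 × (1.50/17.0)² = 0.2048 mR/h
B: 16.4 × (1.39/12.0)² = 0.2200 mR/h
Total = 0.2048 + 0.2200 = 0.4248 mR/h.

0.425 mR/h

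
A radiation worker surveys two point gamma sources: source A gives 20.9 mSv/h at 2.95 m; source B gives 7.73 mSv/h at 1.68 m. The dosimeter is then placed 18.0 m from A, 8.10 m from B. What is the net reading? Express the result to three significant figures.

Each source contributes Iᵢ·(dᵢ/rᵢ)²; contributions add.
A: 20.9 × (2.95/18.0)² = 0.5614 mSv/h
B: 7.73 × (1.68/8.10)² = 0.3325 mSv/h
Total = 0.5614 + 0.3325 = 0.8939 mSv/h.

0.894 mSv/h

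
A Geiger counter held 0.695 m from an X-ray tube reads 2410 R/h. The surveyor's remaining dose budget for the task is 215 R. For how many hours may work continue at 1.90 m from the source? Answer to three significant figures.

0.667 h

Using I₁d₁² = I₂d₂², rate at 1.90 m:
(0.695/1.90)² = 0.1338, so 2410 × 0.1338 = 322.5 R/h.
Stay time = 215 R ÷ 322.5 R/h = 0.6667 h.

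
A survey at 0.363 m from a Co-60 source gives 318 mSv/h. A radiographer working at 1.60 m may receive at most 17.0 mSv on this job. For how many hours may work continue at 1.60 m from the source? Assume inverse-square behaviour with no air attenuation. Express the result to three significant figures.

Applying the 1/r² law, rate at 1.60 m:
318 × (0.363/1.60)² = 318 × 0.05147 = 16.37 mSv/h.
Stay time = 17.0 mSv ÷ 16.37 mSv/h = 1.038 h.

1.04 h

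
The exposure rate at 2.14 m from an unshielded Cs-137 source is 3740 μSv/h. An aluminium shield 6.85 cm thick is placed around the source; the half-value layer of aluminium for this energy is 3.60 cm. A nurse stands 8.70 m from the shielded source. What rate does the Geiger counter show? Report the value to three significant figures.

Distance alone: (2.14/8.70)² = 0.06050, so 3740 × 0.06050 = 226.3 μSv/h.
Shield: 6.85/3.60 = 1.903 half-value layers → attenuation 2^(−1.903) = 0.2674.
Combined: 226.3 × 0.2674 = 60.51 μSv/h.

60.5 μSv/h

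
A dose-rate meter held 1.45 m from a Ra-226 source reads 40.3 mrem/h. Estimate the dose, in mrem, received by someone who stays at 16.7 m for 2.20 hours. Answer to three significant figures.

0.668 mrem

Since intensity falls as 1/r², rate at 16.7 m:
(1.45/16.7)² = 0.007539, so 40.3 × 0.007539 = 0.3038 mrem/h.
Dose = rate × time = 0.3038 mrem/h × 2.200 h = 0.6684 mrem.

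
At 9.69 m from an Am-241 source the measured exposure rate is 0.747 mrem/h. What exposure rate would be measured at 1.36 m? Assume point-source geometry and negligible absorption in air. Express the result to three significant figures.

Applying the 1/r² law, scaling from 9.69 m to 1.36 m:
(9.69/1.36)² = 50.77, so 0.747 × 50.77 = 37.93 mrem/h.

37.9 mrem/h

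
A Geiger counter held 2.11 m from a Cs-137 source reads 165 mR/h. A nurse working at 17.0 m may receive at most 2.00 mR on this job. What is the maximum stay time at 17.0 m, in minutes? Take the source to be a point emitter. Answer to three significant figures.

Since intensity falls as 1/r², rate at 17.0 m:
(2.11/17.0)² = 0.01541, so 165 × 0.01541 = 2.543 mR/h.
Stay time = 2.00 mR ÷ 2.543 mR/h = 0.7865 h = 47.19 min.

47.2 min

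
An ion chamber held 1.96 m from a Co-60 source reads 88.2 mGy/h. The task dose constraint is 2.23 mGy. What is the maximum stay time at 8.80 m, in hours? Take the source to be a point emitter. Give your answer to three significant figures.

0.510 h

Using I₁d₁² = I₂d₂², rate at 8.80 m:
(1.96/8.80)² = 0.04961, so 88.2 × 0.04961 = 4.376 mGy/h.
Stay time = 2.23 mGy ÷ 4.376 mGy/h = 0.5096 h.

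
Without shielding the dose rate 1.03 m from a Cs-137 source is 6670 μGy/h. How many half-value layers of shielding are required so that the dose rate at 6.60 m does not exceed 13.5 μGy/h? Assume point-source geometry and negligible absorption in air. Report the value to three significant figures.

At 6.60 m, distance alone gives (1.03/6.60)² = 0.02435, so 6670 × 0.02435 = 162.4 μGy/h.
Further attenuation needed: 162.4/13.5 = 12.03.
n = log₂(12.03) = 3.589 half-value layers.

3.59 half-value layers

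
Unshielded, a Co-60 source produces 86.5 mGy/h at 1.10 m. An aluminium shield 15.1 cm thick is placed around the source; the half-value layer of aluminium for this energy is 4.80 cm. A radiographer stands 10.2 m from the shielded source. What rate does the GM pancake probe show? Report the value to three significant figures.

Distance alone: (1.10/10.2)² = 0.01163, so 86.5 × 0.01163 = 1.006 mGy/h.
Shield: 15.1/4.80 = 3.146 half-value layers → attenuation 2^(−3.146) = 0.1130.
Combined: 1.006 × 0.1130 = 0.1137 mGy/h.

0.114 mGy/h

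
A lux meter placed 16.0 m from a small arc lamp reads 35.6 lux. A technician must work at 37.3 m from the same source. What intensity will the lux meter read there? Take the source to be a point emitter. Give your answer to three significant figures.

6.55 lux

Applying the 1/r² law, scaling from 16.0 m to 37.3 m:
(16.0/37.3)² = 0.1840, so 35.6 × 0.1840 = 6.550 lux.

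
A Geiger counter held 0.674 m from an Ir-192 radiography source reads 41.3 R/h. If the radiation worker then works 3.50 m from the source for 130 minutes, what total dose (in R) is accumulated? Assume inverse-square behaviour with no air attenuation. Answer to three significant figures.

3.32 R

Using I₁d₁² = I₂d₂², rate at 3.50 m:
41.3 × (0.674/3.50)² = 41.3 × 0.03708 = 1.531 R/h.
Dose = rate × time = 1.531 R/h × 2.167 h = 3.318 R.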